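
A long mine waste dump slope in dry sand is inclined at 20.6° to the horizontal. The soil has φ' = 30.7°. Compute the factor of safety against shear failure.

FS = 1.58

For a dry cohesionless infinite slope the factor of safety is FS = tanφ' / tanβ.
FS = tan30.7° / tan20.6° = 0.5938 / 0.3759 = 1.580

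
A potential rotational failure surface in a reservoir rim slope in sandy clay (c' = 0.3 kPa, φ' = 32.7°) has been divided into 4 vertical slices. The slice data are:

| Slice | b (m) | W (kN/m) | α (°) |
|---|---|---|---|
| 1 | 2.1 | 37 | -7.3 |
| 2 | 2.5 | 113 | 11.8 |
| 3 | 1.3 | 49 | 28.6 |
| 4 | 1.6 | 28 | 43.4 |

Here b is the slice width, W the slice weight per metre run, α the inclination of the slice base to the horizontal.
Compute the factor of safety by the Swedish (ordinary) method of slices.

Ordinary method of slices: FS = Σ[c'·Δl_i + (W_i cosα_i)·tanφ'] / Σ W_i sinα_i, with Δl_i = b_i / cosα_i.
Slice 1: Δl = 2.1/cos(-7.3°) = 2.117 m; N'_1 = 37·cos(-7.3°) = 36.7; c'Δl = 0.64; W sinα = -4.7
Slice 2: Δl = 2.5/cos11.8° = 2.554 m; N'_2 = 113·cos11.8° = 110.6; c'Δl = 0.77; W sinα = 23.1
Slice 3: Δl = 1.3/cos28.6° = 1.481 m; N'_3 = 49·cos28.6° = 43.0; c'Δl = 0.44; W sinα = 23.5
Slice 4: Δl = 1.6/cos43.4° = 2.202 m; N'_4 = 28·cos43.4° = 20.3; c'Δl = 0.66; W sinα = 19.2
Σc'Δl = 2.5 kN/m; ΣN' = 210.7 kN/m; ΣW sinα = 61.1 kN/m
Resisting = 2.5 + 210.7·tan32.7° = 2.5 + 135.3 = 137.8 kN/m
FS = 137.8 / 61.1 = 2.255

FS = 2.25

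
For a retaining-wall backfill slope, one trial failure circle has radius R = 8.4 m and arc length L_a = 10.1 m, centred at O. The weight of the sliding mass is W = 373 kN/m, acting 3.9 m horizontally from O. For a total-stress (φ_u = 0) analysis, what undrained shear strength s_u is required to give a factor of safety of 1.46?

FS = s_u·L_a·R / (W·d), so s_u = FS·W·d / (L_a·R).
s_u = 1.46·373·3.9 / (10.10·8.4) = 2123.9 / 84.84 = 25.03 kPa

s_u = 25.0 kPa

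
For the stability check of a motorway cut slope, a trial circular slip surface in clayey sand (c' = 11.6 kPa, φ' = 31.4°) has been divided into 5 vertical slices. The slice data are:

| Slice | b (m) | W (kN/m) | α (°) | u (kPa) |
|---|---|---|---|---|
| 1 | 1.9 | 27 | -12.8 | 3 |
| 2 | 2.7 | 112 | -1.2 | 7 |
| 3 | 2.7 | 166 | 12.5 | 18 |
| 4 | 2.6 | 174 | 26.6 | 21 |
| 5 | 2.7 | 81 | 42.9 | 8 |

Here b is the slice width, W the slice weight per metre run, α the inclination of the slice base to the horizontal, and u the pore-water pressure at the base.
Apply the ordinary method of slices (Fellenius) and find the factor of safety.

Ordinary method of slices: FS = Σ[c'·Δl_i + (W_i cosα_i − u_i·Δl_i)·tanφ'] / Σ W_i sinα_i, with Δl_i = b_i / cosα_i.
Slice 1: Δl = 1.9/cos(-12.8°) = 1.948 m; N'_1 = 27·cos(-12.8°) − 3·1.948 = 20.5; c'Δl = 22.60; W sinα = -6.0
Slice 2: Δl = 2.7/cos(-1.2°) = 2.701 m; N'_2 = 112·cos(-1.2°) − 7·2.701 = 93.1; c'Δl = 31.33; W sinα = -2.3
Slice 3: Δl = 2.7/cos12.5° = 2.766 m; N'_3 = 166·cos12.5° − 18·2.766 = 112.3; c'Δl = 32.08; W sinα = 35.9
Slice 4: Δl = 2.6/cos26.6° = 2.908 m; N'_4 = 174·cos26.6° − 21·2.908 = 94.5; c'Δl = 33.73; W sinα = 77.9
Slice 5: Δl = 2.7/cos42.9° = 3.686 m; N'_5 = 81·cos42.9° − 8·3.686 = 29.8; c'Δl = 42.76; W sinα = 55.1
Σc'Δl = 162.5 kN/m; ΣN' = 350.2 kN/m; ΣW sinα = 160.7 kN/m
Resisting = 162.5 + 350.2·tan31.4° = 162.5 + 213.8 = 376.3 kN/m
FS = 376.3 / 160.7 = 2.342

FS = 2.34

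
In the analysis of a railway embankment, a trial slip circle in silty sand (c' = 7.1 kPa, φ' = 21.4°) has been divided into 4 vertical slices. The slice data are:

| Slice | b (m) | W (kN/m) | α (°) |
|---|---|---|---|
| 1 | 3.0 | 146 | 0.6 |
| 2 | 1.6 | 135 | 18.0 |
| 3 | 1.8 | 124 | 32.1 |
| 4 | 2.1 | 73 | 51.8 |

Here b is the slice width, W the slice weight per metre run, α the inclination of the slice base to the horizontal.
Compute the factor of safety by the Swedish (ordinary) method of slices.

FS = 1.43

Ordinary method of slices: FS = Σ[c'·Δl_i + (W_i cosα_i)·tanφ'] / Σ W_i sinα_i, with Δl_i = b_i / cosα_i.
Slice 1: Δl = 3.0/cos0.6° = 3.000 m; N'_1 = 146·cos0.6° = 146.0; c'Δl = 21.30; W sinα = 1.5
Slice 2: Δl = 1.6/cos18.0° = 1.682 m; N'_2 = 135·cos18.0° = 128.4; c'Δl = 11.94; W sinα = 41.7
Slice 3: Δl = 1.8/cos32.1° = 2.125 m; N'_3 = 124·cos32.1° = 105.0; c'Δl = 15.09; W sinα = 65.9
Slice 4: Δl = 2.1/cos51.8° = 3.396 m; N'_4 = 73·cos51.8° = 45.1; c'Δl = 24.11; W sinα = 57.4
Σc'Δl = 72.4 kN/m; ΣN' = 424.6 kN/m; ΣW sinα = 166.5 kN/m
Resisting = 72.4 + 424.6·tan21.4° = 72.4 + 166.4 = 238.8 kN/m
FS = 238.8 / 166.5 = 1.434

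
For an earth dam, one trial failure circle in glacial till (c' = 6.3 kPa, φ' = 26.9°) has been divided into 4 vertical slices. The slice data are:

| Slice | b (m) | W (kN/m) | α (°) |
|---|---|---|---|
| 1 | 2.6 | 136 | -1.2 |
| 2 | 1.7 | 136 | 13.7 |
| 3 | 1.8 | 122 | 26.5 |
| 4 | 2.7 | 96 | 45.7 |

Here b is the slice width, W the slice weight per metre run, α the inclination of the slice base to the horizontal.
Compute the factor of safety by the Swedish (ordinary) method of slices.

Ordinary method of slices: FS = Σ[c'·Δl_i + (W_i cosα_i)·tanφ'] / Σ W_i sinα_i, with Δl_i = b_i / cosα_i.
Slice 1: Δl = 2.6/cos(-1.2°) = 2.601 m; N'_1 = 136·cos(-1.2°) = 136.0; c'Δl = 16.38; W sinα = -2.8
Slice 2: Δl = 1.7/cos13.7° = 1.750 m; N'_2 = 136·cos13.7° = 132.1; c'Δl = 11.02; W sinα = 32.2
Slice 3: Δl = 1.8/cos26.5° = 2.011 m; N'_3 = 122·cos26.5° = 109.2; c'Δl = 12.67; W sinα = 54.4
Slice 4: Δl = 2.7/cos45.7° = 3.866 m; N'_4 = 96·cos45.7° = 67.0; c'Δl = 24.36; W sinα = 68.7
Σc'Δl = 64.4 kN/m; ΣN' = 444.3 kN/m; ΣW sinα = 152.5 kN/m
Resisting = 64.4 + 444.3·tan26.9° = 64.4 + 225.4 = 289.9 kN/m
FS = 289.9 / 152.5 = 1.901

FS = 1.90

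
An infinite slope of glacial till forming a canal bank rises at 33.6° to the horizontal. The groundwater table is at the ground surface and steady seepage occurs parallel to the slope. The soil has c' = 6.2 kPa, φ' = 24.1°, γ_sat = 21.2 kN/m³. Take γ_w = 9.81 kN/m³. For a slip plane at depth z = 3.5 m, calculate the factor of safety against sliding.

With seepage parallel to the slope and the water table at the surface, the effective normal stress on the slip plane uses the buoyant unit weight γ' = γ_sat − γ_w while the driving shear stress uses γ_sat:
FS = [c' + γ' z cos²β tanφ'] / [γ_sat z sinβ cosβ]
γ' = 21.2 − 9.81 = 11.39 kN/m³
Numerator = 6.2 + 11.39·3.5·cos²33.6°·tan24.1° = 6.2 + 11.39·3.5·0.6938·0.4473 = 18.571 kPa
Denominator = 21.2·3.5·sin33.6°·cos33.6° = 21.2·3.5·0.5534·0.8329 = 34.201 kPa
FS = 18.571 / 34.201 = 0.543

FS = 0.54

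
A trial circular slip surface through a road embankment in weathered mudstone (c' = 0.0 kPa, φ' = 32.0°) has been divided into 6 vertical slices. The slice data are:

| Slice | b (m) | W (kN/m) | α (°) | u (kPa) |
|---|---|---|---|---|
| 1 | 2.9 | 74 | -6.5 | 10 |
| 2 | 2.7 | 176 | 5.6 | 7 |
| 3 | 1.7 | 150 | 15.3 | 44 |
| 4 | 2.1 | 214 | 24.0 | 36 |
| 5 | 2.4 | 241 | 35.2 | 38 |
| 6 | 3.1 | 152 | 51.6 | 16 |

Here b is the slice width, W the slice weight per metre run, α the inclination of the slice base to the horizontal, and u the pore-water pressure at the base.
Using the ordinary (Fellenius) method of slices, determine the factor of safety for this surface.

Ordinary method of slices: FS = Σ[c'·Δl_i + (W_i cosα_i − u_i·Δl_i)·tanφ'] / Σ W_i sinα_i, with Δl_i = b_i / cosα_i.
Slice 1: Δl = 2.9/cos(-6.5°) = 2.919 m; N'_1 = 74·cos(-6.5°) − 10·2.919 = 44.3; c'Δl = 0.00; W sinα = -8.4
Slice 2: Δl = 2.7/cos5.6° = 2.713 m; N'_2 = 176·cos5.6° − 7·2.713 = 156.2; c'Δl = 0.00; W sinα = 17.2
Slice 3: Δl = 1.7/cos15.3° = 1.762 m; N'_3 = 150·cos15.3° − 44·1.762 = 67.1; c'Δl = 0.00; W sinα = 39.6
Slice 4: Δl = 2.1/cos24.0° = 2.299 m; N'_4 = 214·cos24.0° − 36·2.299 = 112.7; c'Δl = 0.00; W sinα = 87.0
Slice 5: Δl = 2.4/cos35.2° = 2.937 m; N'_5 = 241·cos35.2° − 38·2.937 = 85.3; c'Δl = 0.00; W sinα = 138.9
Slice 6: Δl = 3.1/cos51.6° = 4.991 m; N'_6 = 152·cos51.6° − 16·4.991 = 14.6; c'Δl = 0.00; W sinα = 119.1
Σc'Δl = 0.0 kN/m; ΣN' = 480.3 kN/m; ΣW sinα = 393.5 kN/m
Resisting = 0.0 + 480.3·tan32.0° = 0.0 + 300.1 = 300.1 kN/m
FS = 300.1 / 393.5 = 0.763

FS = 0.76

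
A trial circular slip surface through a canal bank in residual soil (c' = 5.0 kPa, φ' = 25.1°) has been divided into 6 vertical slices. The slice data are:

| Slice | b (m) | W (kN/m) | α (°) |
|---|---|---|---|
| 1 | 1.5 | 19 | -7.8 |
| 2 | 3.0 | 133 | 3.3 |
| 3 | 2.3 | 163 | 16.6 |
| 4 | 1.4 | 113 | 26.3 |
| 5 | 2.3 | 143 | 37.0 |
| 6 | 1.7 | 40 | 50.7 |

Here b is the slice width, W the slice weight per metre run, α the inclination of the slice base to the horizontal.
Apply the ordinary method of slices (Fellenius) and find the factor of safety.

FS = 1.50

Ordinary method of slices: FS = Σ[c'·Δl_i + (W_i cosα_i)·tanφ'] / Σ W_i sinα_i, with Δl_i = b_i / cosα_i.
Slice 1: Δl = 1.5/cos(-7.8°) = 1.514 m; N'_1 = 19·cos(-7.8°) = 18.8; c'Δl = 7.57; W sinα = -2.6
Slice 2: Δl = 3.0/cos3.3° = 3.005 m; N'_2 = 133·cos3.3° = 132.8; c'Δl = 15.02; W sinα = 7.7
Slice 3: Δl = 2.3/cos16.6° = 2.400 m; N'_3 = 163·cos16.6° = 156.2; c'Δl = 12.00; W sinα = 46.6
Slice 4: Δl = 1.4/cos26.3° = 1.562 m; N'_4 = 113·cos26.3° = 101.3; c'Δl = 7.81; W sinα = 50.1
Slice 5: Δl = 2.3/cos37.0° = 2.880 m; N'_5 = 143·cos37.0° = 114.2; c'Δl = 14.40; W sinα = 86.1
Slice 6: Δl = 1.7/cos50.7° = 2.684 m; N'_6 = 40·cos50.7° = 25.3; c'Δl = 13.42; W sinα = 31.0
Σc'Δl = 70.2 kN/m; ΣN' = 548.7 kN/m; ΣW sinα = 218.7 kN/m
Resisting = 70.2 + 548.7·tan25.1° = 70.2 + 257.0 = 327.2 kN/m
FS = 327.2 / 218.7 = 1.496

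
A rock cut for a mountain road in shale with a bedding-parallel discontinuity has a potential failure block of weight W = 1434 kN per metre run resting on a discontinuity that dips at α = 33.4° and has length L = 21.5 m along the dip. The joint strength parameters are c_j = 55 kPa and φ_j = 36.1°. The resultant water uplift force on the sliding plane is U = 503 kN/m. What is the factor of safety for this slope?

FS = 2.14

Resolving the block weight along and normal to the plane and applying the Mohr–Coulomb strength on the joint:
N' = W cosα − U = 1434·cos33.4° − 503 = 694.2 kN/m
Driving force T = W sinα = 1434·sin33.4° = 789.4 kN/m
Resisting force R = c_j·L + N'·tanφ_j = 55·21.5 + 694.2·tan36.1° = 1182.5 + 506.2 = 1688.7 kN/m
FS = R / T = 1688.7 / 789.4 = 2.139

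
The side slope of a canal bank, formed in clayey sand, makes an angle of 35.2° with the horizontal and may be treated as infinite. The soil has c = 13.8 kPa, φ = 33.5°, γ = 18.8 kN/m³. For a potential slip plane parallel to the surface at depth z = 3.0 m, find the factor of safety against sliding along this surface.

For an infinite slope with a slip plane parallel to the surface (no pore pressure): FS = [c + γz cos²β tanφ] / [γz sinβ cosβ].
γz = 18.8·3.0 = 56.40 kN/m²
Numerator = 13.8 + 56.40·cos²35.2°·tan33.5° = 13.8 + 56.40·0.6677·0.6619 = 38.726 kPa
Denominator = 56.40·sin35.2°·cos35.2° = 56.40·0.5764·0.8171 = 26.566 kPa
FS = 38.726 / 26.566 = 1.458

FS = 1.46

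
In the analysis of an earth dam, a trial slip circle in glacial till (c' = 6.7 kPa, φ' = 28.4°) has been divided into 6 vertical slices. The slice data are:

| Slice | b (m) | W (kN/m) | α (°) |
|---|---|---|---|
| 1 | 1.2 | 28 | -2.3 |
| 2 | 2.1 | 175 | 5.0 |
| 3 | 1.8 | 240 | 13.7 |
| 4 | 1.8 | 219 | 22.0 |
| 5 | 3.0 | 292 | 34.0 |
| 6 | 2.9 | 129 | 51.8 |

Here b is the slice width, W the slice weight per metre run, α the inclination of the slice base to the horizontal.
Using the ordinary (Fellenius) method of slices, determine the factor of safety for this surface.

FS = 1.49

Ordinary method of slices: FS = Σ[c'·Δl_i + (W_i cosα_i)·tanφ'] / Σ W_i sinα_i, with Δl_i = b_i / cosα_i.
Slice 1: Δl = 1.2/cos(-2.3°) = 1.201 m; N'_1 = 28·cos(-2.3°) = 28.0; c'Δl = 8.05; W sinα = -1.1
Slice 2: Δl = 2.1/cos5.0° = 2.108 m; N'_2 = 175·cos5.0° = 174.3; c'Δl = 14.12; W sinα = 15.3
Slice 3: Δl = 1.8/cos13.7° = 1.853 m; N'_3 = 240·cos13.7° = 233.2; c'Δl = 12.41; W sinα = 56.8
Slice 4: Δl = 1.8/cos22.0° = 1.941 m; N'_4 = 219·cos22.0° = 203.1; c'Δl = 13.01; W sinα = 82.0
Slice 5: Δl = 3.0/cos34.0° = 3.619 m; N'_5 = 292·cos34.0° = 242.1; c'Δl = 24.24; W sinα = 163.3
Slice 6: Δl = 2.9/cos51.8° = 4.689 m; N'_6 = 129·cos51.8° = 79.8; c'Δl = 31.42; W sinα = 101.4
Σc'Δl = 103.3 kN/m; ΣN' = 960.4 kN/m; ΣW sinα = 417.7 kN/m
Resisting = 103.3 + 960.4·tan28.4° = 103.3 + 519.3 = 622.5 kN/m
FS = 622.5 / 417.7 = 1.491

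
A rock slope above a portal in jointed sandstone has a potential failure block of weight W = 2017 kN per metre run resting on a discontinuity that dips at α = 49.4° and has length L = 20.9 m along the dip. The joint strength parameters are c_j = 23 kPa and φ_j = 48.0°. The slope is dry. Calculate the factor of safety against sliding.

FS = 1.27

Resolving the block weight along and normal to the plane and applying the Mohr–Coulomb strength on the joint:
N' = W cosα = 2017·cos49.4° = 1312.6 kN/m
Driving force T = W sinα = 2017·sin49.4° = 1531.5 kN/m
Resisting force R = c_j·L + N'·tanφ_j = 23·20.9 + 1312.6·tan48.0° = 480.7 + 1457.8 = 1938.5 kN/m
FS = R / T = 1938.5 / 1531.5 = 1.266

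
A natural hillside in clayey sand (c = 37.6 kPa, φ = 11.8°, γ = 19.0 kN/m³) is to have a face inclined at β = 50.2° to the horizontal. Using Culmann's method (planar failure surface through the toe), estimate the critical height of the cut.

H_c = 27.52 m

Culmann's analysis gives the critical failure plane at α_cr = (β + φ)/2 = (50.2 + 11.8)/2 = 31.0°, and the critical height
H_c = (4c/γ) · sinβ cosφ / [1 − cos(β − φ)]
    = (4·37.6/19.0) · sin50.2°·cos11.8° / [1 − cos(38.4°)]
    = 7.916 · 0.7683·0.9789 / [1 − 0.7837]
    = 7.916 · 0.7520 / 0.2163
    = 27.52 m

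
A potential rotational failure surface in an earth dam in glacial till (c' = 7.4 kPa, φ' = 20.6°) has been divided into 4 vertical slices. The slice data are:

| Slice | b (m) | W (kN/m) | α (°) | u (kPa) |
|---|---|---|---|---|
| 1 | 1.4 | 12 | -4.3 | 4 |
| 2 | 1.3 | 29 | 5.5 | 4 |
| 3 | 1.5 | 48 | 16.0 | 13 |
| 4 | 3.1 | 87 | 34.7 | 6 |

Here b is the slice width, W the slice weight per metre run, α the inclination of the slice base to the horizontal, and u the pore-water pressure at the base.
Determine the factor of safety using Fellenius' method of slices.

Ordinary method of slices: FS = Σ[c'·Δl_i + (W_i cosα_i − u_i·Δl_i)·tanφ'] / Σ W_i sinα_i, with Δl_i = b_i / cosα_i.
Slice 1: Δl = 1.4/cos(-4.3°) = 1.404 m; N'_1 = 12·cos(-4.3°) − 4·1.404 = 6.4; c'Δl = 10.39; W sinα = -0.9
Slice 2: Δl = 1.3/cos5.5° = 1.306 m; N'_2 = 29·cos5.5° − 4·1.306 = 23.6; c'Δl = 9.66; W sinα = 2.8
Slice 3: Δl = 1.5/cos16.0° = 1.560 m; N'_3 = 48·cos16.0° − 13·1.560 = 25.9; c'Δl = 11.55; W sinα = 13.2
Slice 4: Δl = 3.1/cos34.7° = 3.771 m; N'_4 = 87·cos34.7° − 6·3.771 = 48.9; c'Δl = 27.90; W sinα = 49.5
Σc'Δl = 59.5 kN/m; ΣN' = 104.8 kN/m; ΣW sinα = 64.6 kN/m
Resisting = 59.5 + 104.8·tan20.6° = 59.5 + 39.4 = 98.9 kN/m
FS = 98.9 / 64.6 = 1.530

FS = 1.53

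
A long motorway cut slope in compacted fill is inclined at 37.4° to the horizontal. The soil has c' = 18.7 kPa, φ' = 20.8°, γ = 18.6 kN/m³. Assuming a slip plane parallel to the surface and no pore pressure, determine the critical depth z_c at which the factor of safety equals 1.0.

Setting FS = 1.00 in FS = [c' + γz cos²β tanφ'] / [γz sinβ cosβ] and solving for z:
z = c' / [γ cosβ (FS·sinβ − cosβ·tanφ')]
  = 18.7 / [18.6·cos37.4°·(1.00·sin37.4° − cos37.4°·tan20.8°)]
  = 18.7 / [18.6·0.7944·(1.00·0.6074 − 0.7944·0.3799)]
  = 18.7 / 4.5157 = 4.141 m

z_c = 4.14 m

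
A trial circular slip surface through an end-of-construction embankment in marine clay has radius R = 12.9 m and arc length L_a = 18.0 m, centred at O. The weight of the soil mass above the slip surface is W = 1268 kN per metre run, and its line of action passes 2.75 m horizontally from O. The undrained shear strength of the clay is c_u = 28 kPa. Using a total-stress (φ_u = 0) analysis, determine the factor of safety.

Taking moments about the centre O, the resisting moment is provided by the undrained shear strength acting along the arc:
M_R = c_u·L_a·R = 28·18.00·12.9 = 6501.6 kN·m/m
M_D = W·d = 1268·2.75 = 3487.0 kN·m/m
FS = M_R / M_D = 6501.6 / 3487.0 = 1.865

FS = 1.86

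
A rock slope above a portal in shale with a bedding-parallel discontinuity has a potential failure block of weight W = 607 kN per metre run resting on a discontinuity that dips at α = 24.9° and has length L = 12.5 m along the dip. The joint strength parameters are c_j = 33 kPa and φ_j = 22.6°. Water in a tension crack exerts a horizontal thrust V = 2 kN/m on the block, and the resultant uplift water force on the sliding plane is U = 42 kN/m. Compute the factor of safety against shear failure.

FS = 2.42

Resolving the block weight along and normal to the plane and applying the Mohr–Coulomb strength on the joint:
N' = W cosα − U − V sinα = 607·cos24.9° − 42 − 2·sin24.9° = 507.7 kN/m
Driving force T = W sinα + V cosα = 607·sin24.9° + 2·cos24.9° = 257.4 kN/m
Resisting force R = c_j·L + N'·tanφ_j = 33·12.5 + 507.7·tan22.6° = 412.5 + 211.3 = 623.8 kN/m
FS = R / T = 623.8 / 257.4 = 2.424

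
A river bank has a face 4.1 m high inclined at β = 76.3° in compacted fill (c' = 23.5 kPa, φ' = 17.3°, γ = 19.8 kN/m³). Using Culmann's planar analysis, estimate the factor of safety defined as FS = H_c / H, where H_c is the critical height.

H_c = (4c'/γ) · sinβ cosφ' / [1 − cos(β − φ')]
    = (4·23.5/19.8) · sin76.3°·cos17.3° / [1 − cos59.0°]
    = 4.747 · 0.9276 / 0.4850 = 9.08 m
FS = H_c / H = 9.08 / 4.1 = 2.215

FS = 2.21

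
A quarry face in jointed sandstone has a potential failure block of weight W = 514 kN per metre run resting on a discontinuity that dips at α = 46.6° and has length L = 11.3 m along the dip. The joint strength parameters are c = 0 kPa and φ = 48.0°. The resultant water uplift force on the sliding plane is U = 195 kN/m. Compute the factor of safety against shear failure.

FS = 0.47

Resolving the block weight along and normal to the plane and applying the Mohr–Coulomb strength on the joint:
N' = W cosα − U = 514·cos46.6° − 195 = 158.2 kN/m
Driving force T = W sinα = 514·sin46.6° = 373.5 kN/m
Resisting force R = c·L + N'·tanφ = 0·11.3 + 158.2·tan48.0° = 0.0 + 175.7 = 175.7 kN/m
FS = R / T = 175.7 / 373.5 = 0.470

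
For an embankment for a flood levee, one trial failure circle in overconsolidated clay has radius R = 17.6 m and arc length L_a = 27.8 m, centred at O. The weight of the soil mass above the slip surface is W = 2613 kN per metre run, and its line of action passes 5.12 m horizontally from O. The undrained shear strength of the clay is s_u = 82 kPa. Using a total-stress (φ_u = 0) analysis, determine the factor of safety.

Taking moments about the centre O, the resisting moment is provided by the undrained shear strength acting along the arc:
M_R = s_u·L_a·R = 82·27.80·17.6 = 40121.0 kN·m/m
M_D = W·d = 2613·5.12 = 13378.6 kN·m/m
FS = M_R / M_D = 40121.0 / 13378.6 = 2.999

FS = 3.00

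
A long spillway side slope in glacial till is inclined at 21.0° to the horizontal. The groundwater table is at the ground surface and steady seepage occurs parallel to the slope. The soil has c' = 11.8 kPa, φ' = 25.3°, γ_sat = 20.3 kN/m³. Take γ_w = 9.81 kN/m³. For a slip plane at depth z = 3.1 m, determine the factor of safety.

With seepage parallel to the slope and the water table at the surface, the effective normal stress on the slip plane uses the buoyant unit weight γ' = γ_sat − γ_w while the driving shear stress uses γ_sat:
FS = [c' + γ' z cos²β tanφ'] / [γ_sat z sinβ cosβ]
γ' = 20.3 − 9.81 = 10.49 kN/m³
Numerator = 11.8 + 10.49·3.1·cos²21.0°·tan25.3° = 11.8 + 10.49·3.1·0.8716·0.4727 = 25.198 kPa
Denominator = 20.3·3.1·sin21.0°·cos21.0° = 20.3·3.1·0.3584·0.9336 = 21.054 kPa
FS = 25.198 / 21.054 = 1.197

FS = 1.20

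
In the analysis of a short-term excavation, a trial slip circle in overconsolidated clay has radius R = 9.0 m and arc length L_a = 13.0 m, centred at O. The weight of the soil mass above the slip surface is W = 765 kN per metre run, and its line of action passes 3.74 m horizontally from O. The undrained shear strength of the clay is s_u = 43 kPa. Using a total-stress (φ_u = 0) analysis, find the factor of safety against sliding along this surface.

Taking moments about the centre O, the resisting moment is provided by the undrained shear strength acting along the arc:
M_R = s_u·L_a·R = 43·13.00·9.0 = 5031.0 kN·m/m
M_D = W·d = 765·3.74 = 2861.1 kN·m/m
FS = M_R / M_D = 5031.0 / 2861.1 = 1.758

FS = 1.76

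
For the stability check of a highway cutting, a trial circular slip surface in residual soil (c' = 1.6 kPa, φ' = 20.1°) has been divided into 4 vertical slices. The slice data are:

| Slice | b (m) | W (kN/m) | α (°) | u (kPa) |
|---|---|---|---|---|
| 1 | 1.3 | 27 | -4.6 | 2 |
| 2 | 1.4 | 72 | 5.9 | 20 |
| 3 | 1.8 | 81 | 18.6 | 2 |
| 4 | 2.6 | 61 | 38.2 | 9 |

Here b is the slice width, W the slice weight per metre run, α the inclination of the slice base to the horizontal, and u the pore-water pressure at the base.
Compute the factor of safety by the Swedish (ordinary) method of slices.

Ordinary method of slices: FS = Σ[c'·Δl_i + (W_i cosα_i − u_i·Δl_i)·tanφ'] / Σ W_i sinα_i, with Δl_i = b_i / cosα_i.
Slice 1: Δl = 1.3/cos(-4.6°) = 1.304 m; N'_1 = 27·cos(-4.6°) − 2·1.304 = 24.3; c'Δl = 2.09; W sinα = -2.2
Slice 2: Δl = 1.4/cos5.9° = 1.407 m; N'_2 = 72·cos5.9° − 20·1.407 = 43.5; c'Δl = 2.25; W sinα = 7.4
Slice 3: Δl = 1.8/cos18.6° = 1.899 m; N'_3 = 81·cos18.6° − 2·1.899 = 73.0; c'Δl = 3.04; W sinα = 25.8
Slice 4: Δl = 2.6/cos38.2° = 3.308 m; N'_4 = 61·cos38.2° − 9·3.308 = 18.2; c'Δl = 5.29; W sinα = 37.7
Σc'Δl = 12.7 kN/m; ΣN' = 158.9 kN/m; ΣW sinα = 68.8 kN/m
Resisting = 12.7 + 158.9·tan20.1° = 12.7 + 58.2 = 70.8 kN/m
FS = 70.8 / 68.8 = 1.029

FS = 1.03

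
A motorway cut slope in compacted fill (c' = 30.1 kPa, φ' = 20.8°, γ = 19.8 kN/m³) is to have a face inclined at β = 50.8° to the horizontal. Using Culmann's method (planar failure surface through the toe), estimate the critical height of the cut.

H_c = 32.88 m

Culmann's analysis gives the critical failure plane at α_cr = (β + φ')/2 = (50.8 + 20.8)/2 = 35.8°, and the critical height
H_c = (4c'/γ) · sinβ cosφ' / [1 − cos(β − φ')]
    = (4·30.1/19.8) · sin50.8°·cos20.8° / [1 − cos(30.0°)]
    = 6.081 · 0.7749·0.9348 / [1 − 0.8660]
    = 6.081 · 0.7244 / 0.1340
    = 32.88 m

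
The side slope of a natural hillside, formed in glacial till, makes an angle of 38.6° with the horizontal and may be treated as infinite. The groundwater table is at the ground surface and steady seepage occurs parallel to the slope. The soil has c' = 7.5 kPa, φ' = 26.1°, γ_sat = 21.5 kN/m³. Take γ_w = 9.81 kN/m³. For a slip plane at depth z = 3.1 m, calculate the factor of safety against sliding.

FS = 0.56

With seepage parallel to the slope and the water table at the surface, the effective normal stress on the slip plane uses the buoyant unit weight γ' = γ_sat − γ_w while the driving shear stress uses γ_sat:
FS = [c' + γ' z cos²β tanφ'] / [γ_sat z sinβ cosβ]
γ' = 21.5 − 9.81 = 11.69 kN/m³
Numerator = 7.5 + 11.69·3.1·cos²38.6°·tan26.1° = 7.5 + 11.69·3.1·0.6108·0.4899 = 18.343 kPa
Denominator = 21.5·3.1·sin38.6°·cos38.6° = 21.5·3.1·0.6239·0.7815 = 32.497 kPa
FS = 18.343 / 32.497 = 0.564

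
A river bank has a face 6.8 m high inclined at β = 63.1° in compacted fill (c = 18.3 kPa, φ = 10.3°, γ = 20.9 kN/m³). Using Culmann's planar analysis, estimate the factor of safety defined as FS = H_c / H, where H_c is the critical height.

H_c = (4c/γ) · sinβ cosφ / [1 − cos(β − φ)]
    = (4·18.3/20.9) · sin63.1°·cos10.3° / [1 − cos52.8°]
    = 3.502 · 0.8774 / 0.3954 = 7.77 m
FS = H_c / H = 7.77 / 6.8 = 1.143

FS = 1.14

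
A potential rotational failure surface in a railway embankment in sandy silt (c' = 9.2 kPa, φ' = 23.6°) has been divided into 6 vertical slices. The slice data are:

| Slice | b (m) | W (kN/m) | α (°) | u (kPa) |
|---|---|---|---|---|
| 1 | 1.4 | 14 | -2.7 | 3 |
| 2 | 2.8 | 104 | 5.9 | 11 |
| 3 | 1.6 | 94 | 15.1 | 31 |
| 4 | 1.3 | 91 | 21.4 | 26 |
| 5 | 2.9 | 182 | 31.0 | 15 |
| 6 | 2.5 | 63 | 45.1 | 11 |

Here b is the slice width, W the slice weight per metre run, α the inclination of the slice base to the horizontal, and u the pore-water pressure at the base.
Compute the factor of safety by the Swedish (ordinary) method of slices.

FS = 1.23

Ordinary method of slices: FS = Σ[c'·Δl_i + (W_i cosα_i − u_i·Δl_i)·tanφ'] / Σ W_i sinα_i, with Δl_i = b_i / cosα_i.
Slice 1: Δl = 1.4/cos(-2.7°) = 1.402 m; N'_1 = 14·cos(-2.7°) − 3·1.402 = 9.8; c'Δl = 12.89; W sinα = -0.7
Slice 2: Δl = 2.8/cos5.9° = 2.815 m; N'_2 = 104·cos5.9° − 11·2.815 = 72.5; c'Δl = 25.90; W sinα = 10.7
Slice 3: Δl = 1.6/cos15.1° = 1.657 m; N'_3 = 94·cos15.1° − 31·1.657 = 39.4; c'Δl = 15.25; W sinα = 24.5
Slice 4: Δl = 1.3/cos21.4° = 1.396 m; N'_4 = 91·cos21.4° − 26·1.396 = 48.4; c'Δl = 12.85; W sinα = 33.2
Slice 5: Δl = 2.9/cos31.0° = 3.383 m; N'_5 = 182·cos31.0° − 15·3.383 = 105.3; c'Δl = 31.13; W sinα = 93.7
Slice 6: Δl = 2.5/cos45.1° = 3.542 m; N'_6 = 63·cos45.1° − 11·3.542 = 5.5; c'Δl = 32.58; W sinα = 44.6
Σc'Δl = 130.6 kN/m; ΣN' = 280.8 kN/m; ΣW sinα = 206.1 kN/m
Resisting = 130.6 + 280.8·tan23.6° = 130.6 + 122.7 = 253.3 kN/m
FS = 253.3 / 206.1 = 1.229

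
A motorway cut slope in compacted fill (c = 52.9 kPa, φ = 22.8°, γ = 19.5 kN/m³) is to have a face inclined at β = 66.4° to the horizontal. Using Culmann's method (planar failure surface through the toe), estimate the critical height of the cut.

Culmann's analysis gives the critical failure plane at α_cr = (β + φ)/2 = (66.4 + 22.8)/2 = 44.6°, and the critical height
H_c = (4c/γ) · sinβ cosφ / [1 − cos(β − φ)]
    = (4·52.9/19.5) · sin66.4°·cos22.8° / [1 − cos(43.6°)]
    = 10.851 · 0.9164·0.9219 / [1 − 0.7242]
    = 10.851 · 0.8448 / 0.2758
    = 33.23 m

H_c = 33.23 m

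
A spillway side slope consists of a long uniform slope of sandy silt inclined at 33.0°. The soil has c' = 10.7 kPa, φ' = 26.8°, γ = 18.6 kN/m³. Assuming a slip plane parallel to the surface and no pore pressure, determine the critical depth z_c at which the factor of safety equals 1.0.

z_c = 5.67 m

Setting FS = 1.00 in FS = [c' + γz cos²β tanφ'] / [γz sinβ cosβ] and solving for z:
z = c' / [γ cosβ (FS·sinβ − cosβ·tanφ')]
  = 10.7 / [18.6·cos33.0°·(1.00·sin33.0° − cos33.0°·tan26.8°)]
  = 10.7 / [18.6·0.8387·(1.00·0.5446 − 0.8387·0.5051)]
  = 10.7 / 1.8875 = 5.669 m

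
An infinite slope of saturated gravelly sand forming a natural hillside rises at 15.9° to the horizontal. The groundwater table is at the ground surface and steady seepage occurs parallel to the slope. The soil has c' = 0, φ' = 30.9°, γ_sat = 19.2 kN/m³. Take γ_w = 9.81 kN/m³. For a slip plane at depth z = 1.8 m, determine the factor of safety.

With seepage parallel to the slope and the water table at the surface, the effective normal stress on the slip plane uses the buoyant unit weight γ' = γ_sat − γ_w while the driving shear stress uses γ_sat:
FS = [c' + γ' z cos²β tanφ'] / [γ_sat z sinβ cosβ]
(For c' = 0 this reduces to FS = (γ'/γ_sat)·tanφ'/tanβ.)
γ' = 19.2 − 9.81 = 9.39 kN/m³
Numerator = 0.0 + 9.39·1.8·cos²15.9°·tan30.9° = 0.0 + 9.39·1.8·0.9249·0.5985 = 9.356 kPa
Denominator = 19.2·1.8·sin15.9°·cos15.9° = 19.2·1.8·0.2740·0.9617 = 9.106 kPa
FS = 9.356 / 9.106 = 1.028

FS = 1.03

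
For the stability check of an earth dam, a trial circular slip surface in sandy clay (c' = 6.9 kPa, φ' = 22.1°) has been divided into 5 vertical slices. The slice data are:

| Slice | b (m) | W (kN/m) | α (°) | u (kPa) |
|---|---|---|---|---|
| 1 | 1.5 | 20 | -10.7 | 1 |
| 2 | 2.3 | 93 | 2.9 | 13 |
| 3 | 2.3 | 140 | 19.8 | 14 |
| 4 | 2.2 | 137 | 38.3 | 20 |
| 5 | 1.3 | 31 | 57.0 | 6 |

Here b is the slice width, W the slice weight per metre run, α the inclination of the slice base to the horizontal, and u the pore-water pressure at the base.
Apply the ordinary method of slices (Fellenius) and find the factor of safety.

Ordinary method of slices: FS = Σ[c'·Δl_i + (W_i cosα_i − u_i·Δl_i)·tanφ'] / Σ W_i sinα_i, with Δl_i = b_i / cosα_i.
Slice 1: Δl = 1.5/cos(-10.7°) = 1.527 m; N'_1 = 20·cos(-10.7°) − 1·1.527 = 18.1; c'Δl = 10.53; W sinα = -3.7
Slice 2: Δl = 2.3/cos2.9° = 2.303 m; N'_2 = 93·cos2.9° − 13·2.303 = 62.9; c'Δl = 15.89; W sinα = 4.7
Slice 3: Δl = 2.3/cos19.8° = 2.445 m; N'_3 = 140·cos19.8° − 14·2.445 = 97.5; c'Δl = 16.87; W sinα = 47.4
Slice 4: Δl = 2.2/cos38.3° = 2.803 m; N'_4 = 137·cos38.3° − 20·2.803 = 51.4; c'Δl = 19.34; W sinα = 84.9
Slice 5: Δl = 1.3/cos57.0° = 2.387 m; N'_5 = 31·cos57.0° − 6·2.387 = 2.6; c'Δl = 16.47; W sinα = 26.0
Σc'Δl = 79.1 kN/m; ΣN' = 232.6 kN/m; ΣW sinα = 159.3 kN/m
Resisting = 79.1 + 232.6·tan22.1° = 79.1 + 94.4 = 173.5 kN/m
FS = 173.5 / 159.3 = 1.089

FS = 1.09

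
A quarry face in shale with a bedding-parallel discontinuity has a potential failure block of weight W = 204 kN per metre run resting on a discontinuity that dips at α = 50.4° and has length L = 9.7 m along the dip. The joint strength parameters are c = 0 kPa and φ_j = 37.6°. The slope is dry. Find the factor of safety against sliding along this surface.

Resolving the block weight along and normal to the plane and applying the Mohr–Coulomb strength on the joint:
N' = W cosα = 204·cos50.4° = 130.0 kN/m
Driving force T = W sinα = 204·sin50.4° = 157.2 kN/m
Resisting force R = c·L + N'·tanφ_j = 0·9.7 + 130.0·tan37.6° = 0.0 + 100.1 = 100.1 kN/m
FS = R / T = 100.1 / 157.2 = 0.637

FS = 0.64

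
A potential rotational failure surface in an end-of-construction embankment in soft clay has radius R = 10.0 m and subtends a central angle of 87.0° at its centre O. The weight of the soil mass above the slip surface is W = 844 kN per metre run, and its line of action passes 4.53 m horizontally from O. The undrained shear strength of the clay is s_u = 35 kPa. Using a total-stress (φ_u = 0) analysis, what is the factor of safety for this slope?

Taking moments about the centre O, the resisting moment is provided by the undrained shear strength acting along the arc:
Arc length L_a = R·θ = 10.0·(87.0°·π/180) = 10.0·1.5184 = 15.18 m
M_R = s_u·L_a·R = 35·15.18·10.0 = 5314.5 kN·m/m
M_D = W·d = 844·4.53 = 3823.3 kN·m/m
FS = M_R / M_D = 5314.5 / 3823.3 = 1.390

FS = 1.39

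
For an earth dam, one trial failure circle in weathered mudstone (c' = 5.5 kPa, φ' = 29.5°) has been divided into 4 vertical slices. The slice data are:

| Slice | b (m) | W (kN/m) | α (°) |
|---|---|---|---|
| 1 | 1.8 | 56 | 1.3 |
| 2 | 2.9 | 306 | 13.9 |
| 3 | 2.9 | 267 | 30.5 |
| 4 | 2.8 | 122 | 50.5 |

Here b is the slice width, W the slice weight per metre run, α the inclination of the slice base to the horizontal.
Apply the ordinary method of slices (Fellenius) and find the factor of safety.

Ordinary method of slices: FS = Σ[c'·Δl_i + (W_i cosα_i)·tanφ'] / Σ W_i sinα_i, with Δl_i = b_i / cosα_i.
Slice 1: Δl = 1.8/cos1.3° = 1.800 m; N'_1 = 56·cos1.3° = 56.0; c'Δl = 9.90; W sinα = 1.3
Slice 2: Δl = 2.9/cos13.9° = 2.987 m; N'_2 = 306·cos13.9° = 297.0; c'Δl = 16.43; W sinα = 73.5
Slice 3: Δl = 2.9/cos30.5° = 3.366 m; N'_3 = 267·cos30.5° = 230.1; c'Δl = 18.51; W sinα = 135.5
Slice 4: Δl = 2.8/cos50.5° = 4.402 m; N'_4 = 122·cos50.5° = 77.6; c'Δl = 24.21; W sinα = 94.1
Σc'Δl = 69.1 kN/m; ΣN' = 660.7 kN/m; ΣW sinα = 304.4 kN/m
Resisting = 69.1 + 660.7·tan29.5° = 69.1 + 373.8 = 442.9 kN/m
FS = 442.9 / 304.4 = 1.455

FS = 1.45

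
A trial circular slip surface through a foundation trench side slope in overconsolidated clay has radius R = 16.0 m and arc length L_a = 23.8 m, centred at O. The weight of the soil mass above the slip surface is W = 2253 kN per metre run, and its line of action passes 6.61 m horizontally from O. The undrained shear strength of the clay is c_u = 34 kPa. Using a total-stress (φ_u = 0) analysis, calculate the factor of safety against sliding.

FS = 0.87

Taking moments about the centre O, the resisting moment is provided by the undrained shear strength acting along the arc:
M_R = c_u·L_a·R = 34·23.80·16.0 = 12947.2 kN·m/m
M_D = W·d = 2253·6.61 = 14892.3 kN·m/m
FS = M_R / M_D = 12947.2 / 14892.3 = 0.869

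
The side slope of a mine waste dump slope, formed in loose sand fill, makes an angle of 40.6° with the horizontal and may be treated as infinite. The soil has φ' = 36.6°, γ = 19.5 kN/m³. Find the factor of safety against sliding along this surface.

FS = 0.87

For a dry cohesionless infinite slope the factor of safety is FS = tanφ' / tanβ.
FS = tan36.6° / tan40.6° = 0.7427 / 0.8571 = 0.866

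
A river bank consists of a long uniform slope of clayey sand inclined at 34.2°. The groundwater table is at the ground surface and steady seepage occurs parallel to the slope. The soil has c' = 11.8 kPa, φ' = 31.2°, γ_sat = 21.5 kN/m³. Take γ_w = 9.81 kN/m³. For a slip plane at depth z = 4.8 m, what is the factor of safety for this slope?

FS = 0.73

With seepage parallel to the slope and the water table at the surface, the effective normal stress on the slip plane uses the buoyant unit weight γ' = γ_sat − γ_w while the driving shear stress uses γ_sat:
FS = [c' + γ' z cos²β tanφ'] / [γ_sat z sinβ cosβ]
γ' = 21.5 − 9.81 = 11.69 kN/m³
Numerator = 11.8 + 11.69·4.8·cos²34.2°·tan31.2° = 11.8 + 11.69·4.8·0.6841·0.6056 = 35.046 kPa
Denominator = 21.5·4.8·sin34.2°·cos34.2° = 21.5·4.8·0.5621·0.8271 = 47.976 kPa
FS = 35.046 / 47.976 = 0.730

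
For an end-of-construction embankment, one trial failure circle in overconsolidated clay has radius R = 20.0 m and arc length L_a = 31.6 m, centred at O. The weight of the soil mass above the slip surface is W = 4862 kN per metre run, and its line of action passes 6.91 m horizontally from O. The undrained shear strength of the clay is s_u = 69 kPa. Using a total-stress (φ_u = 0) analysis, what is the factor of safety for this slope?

FS = 1.30

Taking moments about the centre O, the resisting moment is provided by the undrained shear strength acting along the arc:
M_R = s_u·L_a·R = 69·31.60·20.0 = 43608.0 kN·m/m
M_D = W·d = 4862·6.91 = 33596.4 kN·m/m
FS = M_R / M_D = 43608.0 / 33596.4 = 1.298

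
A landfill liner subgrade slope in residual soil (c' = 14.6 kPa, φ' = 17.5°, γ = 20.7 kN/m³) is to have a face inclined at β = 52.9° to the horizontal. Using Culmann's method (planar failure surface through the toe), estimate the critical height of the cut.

Culmann's analysis gives the critical failure plane at α_cr = (β + φ')/2 = (52.9 + 17.5)/2 = 35.2°, and the critical height
H_c = (4c'/γ) · sinβ cosφ' / [1 − cos(β − φ')]
    = (4·14.6/20.7) · sin52.9°·cos17.5° / [1 − cos(35.4°)]
    = 2.821 · 0.7976·0.9537 / [1 − 0.8151]
    = 2.821 · 0.7607 / 0.1849
    = 11.61 m

H_c = 11.61 m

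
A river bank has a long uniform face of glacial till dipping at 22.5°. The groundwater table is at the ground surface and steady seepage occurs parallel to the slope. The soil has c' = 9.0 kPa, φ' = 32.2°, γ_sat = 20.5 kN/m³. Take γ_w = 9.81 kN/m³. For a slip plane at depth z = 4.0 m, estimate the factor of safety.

FS = 1.10

With seepage parallel to the slope and the water table at the surface, the effective normal stress on the slip plane uses the buoyant unit weight γ' = γ_sat − γ_w while the driving shear stress uses γ_sat:
FS = [c' + γ' z cos²β tanφ'] / [γ_sat z sinβ cosβ]
γ' = 20.5 − 9.81 = 10.69 kN/m³
Numerator = 9.0 + 10.69·4.0·cos²22.5°·tan32.2° = 9.0 + 10.69·4.0·0.8536·0.6297 = 31.984 kPa
Denominator = 20.5·4.0·sin22.5°·cos22.5° = 20.5·4.0·0.3827·0.9239 = 28.991 kPa
FS = 31.984 / 28.991 = 1.103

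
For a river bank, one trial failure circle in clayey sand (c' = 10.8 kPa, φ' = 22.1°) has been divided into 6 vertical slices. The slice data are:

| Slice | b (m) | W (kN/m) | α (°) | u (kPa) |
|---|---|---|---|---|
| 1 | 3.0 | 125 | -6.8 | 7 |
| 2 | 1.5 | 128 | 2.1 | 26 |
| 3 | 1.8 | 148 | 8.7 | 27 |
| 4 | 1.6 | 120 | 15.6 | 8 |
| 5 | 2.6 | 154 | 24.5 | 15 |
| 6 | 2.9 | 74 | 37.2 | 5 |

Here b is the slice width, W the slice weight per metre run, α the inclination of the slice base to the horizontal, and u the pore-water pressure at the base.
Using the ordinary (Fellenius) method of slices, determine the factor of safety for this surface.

Ordinary method of slices: FS = Σ[c'·Δl_i + (W_i cosα_i − u_i·Δl_i)·tanφ'] / Σ W_i sinα_i, with Δl_i = b_i / cosα_i.
Slice 1: Δl = 3.0/cos(-6.8°) = 3.021 m; N'_1 = 125·cos(-6.8°) − 7·3.021 = 103.0; c'Δl = 32.63; W sinα = -14.8
Slice 2: Δl = 1.5/cos2.1° = 1.501 m; N'_2 = 128·cos2.1° − 26·1.501 = 88.9; c'Δl = 16.21; W sinα = 4.7
Slice 3: Δl = 1.8/cos8.7° = 1.821 m; N'_3 = 148·cos8.7° − 27·1.821 = 97.1; c'Δl = 19.67; W sinα = 22.4
Slice 4: Δl = 1.6/cos15.6° = 1.661 m; N'_4 = 120·cos15.6° − 8·1.661 = 102.3; c'Δl = 17.94; W sinα = 32.3
Slice 5: Δl = 2.6/cos24.5° = 2.857 m; N'_5 = 154·cos24.5° − 15·2.857 = 97.3; c'Δl = 30.86; W sinα = 63.9
Slice 6: Δl = 2.9/cos37.2° = 3.641 m; N'_6 = 74·cos37.2° − 5·3.641 = 40.7; c'Δl = 39.32; W sinα = 44.7
Σc'Δl = 156.6 kN/m; ΣN' = 529.3 kN/m; ΣW sinα = 153.1 kN/m
Resisting = 156.6 + 529.3·tan22.1° = 156.6 + 214.9 = 371.6 kN/m
FS = 371.6 / 153.1 = 2.426

FS = 2.43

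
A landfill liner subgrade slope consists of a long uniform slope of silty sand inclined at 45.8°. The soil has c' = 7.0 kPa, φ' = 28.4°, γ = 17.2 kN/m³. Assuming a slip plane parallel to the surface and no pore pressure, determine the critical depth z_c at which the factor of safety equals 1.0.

Setting FS = 1.00 in FS = [c' + γz cos²β tanφ'] / [γz sinβ cosβ] and solving for z:
z = c' / [γ cosβ (FS·sinβ − cosβ·tanφ')]
  = 7.0 / [17.2·cos45.8°·(1.00·sin45.8° − cos45.8°·tan28.4°)]
  = 7.0 / [17.2·0.6972·(1.00·0.7169 − 0.6972·0.5407)]
  = 7.0 / 4.0765 = 1.717 m

z_c = 1.72 m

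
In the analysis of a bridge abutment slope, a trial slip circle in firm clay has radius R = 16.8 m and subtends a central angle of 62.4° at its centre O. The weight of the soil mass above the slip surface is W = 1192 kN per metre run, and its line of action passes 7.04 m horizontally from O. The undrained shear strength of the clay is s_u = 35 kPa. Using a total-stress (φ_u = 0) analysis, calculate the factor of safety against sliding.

FS = 1.28

Taking moments about the centre O, the resisting moment is provided by the undrained shear strength acting along the arc:
Arc length L_a = R·θ = 16.8·(62.4°·π/180) = 16.8·1.0891 = 18.30 m
M_R = s_u·L_a·R = 35·18.30·16.8 = 10758.4 kN·m/m
M_D = W·d = 1192·7.04 = 8391.7 kN·m/m
FS = M_R / M_D = 10758.4 / 8391.7 = 1.282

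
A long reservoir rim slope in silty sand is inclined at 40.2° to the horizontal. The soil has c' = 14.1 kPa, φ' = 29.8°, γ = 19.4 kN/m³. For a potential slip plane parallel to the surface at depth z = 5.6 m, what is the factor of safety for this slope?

FS = 0.94

For an infinite slope with a slip plane parallel to the surface (no pore pressure): FS = [c' + γz cos²β tanφ'] / [γz sinβ cosβ].
γz = 19.4·5.6 = 108.64 kN/m²
Numerator = 14.1 + 108.64·cos²40.2°·tan29.8° = 14.1 + 108.64·0.5834·0.5727 = 50.397 kPa
Denominator = 108.64·sin40.2°·cos40.2° = 108.64·0.6455·0.7638 = 53.559 kPa
FS = 50.397 / 53.559 = 0.941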